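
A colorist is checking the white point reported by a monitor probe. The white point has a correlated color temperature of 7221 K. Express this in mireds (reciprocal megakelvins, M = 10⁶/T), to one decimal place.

M = 10⁶ / 7221 = 138.485 → 138.5 mireds.

138.5 mireds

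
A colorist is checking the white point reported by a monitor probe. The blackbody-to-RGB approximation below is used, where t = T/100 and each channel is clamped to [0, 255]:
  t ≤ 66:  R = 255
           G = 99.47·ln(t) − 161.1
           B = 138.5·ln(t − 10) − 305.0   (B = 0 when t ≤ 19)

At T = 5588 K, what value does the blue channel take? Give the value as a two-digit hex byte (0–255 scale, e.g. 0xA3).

0xE1

t = 5588/100 = 55.88; the t ≤ 66 branch applies.
B = 138.5·ln(55.88 − 10) − 305.0 = 138.5·ln 45.88 − 305.0 = 138.5·3.8260 − 305.0 = 224.905.
Rounded: 225; in hex, 0xE1.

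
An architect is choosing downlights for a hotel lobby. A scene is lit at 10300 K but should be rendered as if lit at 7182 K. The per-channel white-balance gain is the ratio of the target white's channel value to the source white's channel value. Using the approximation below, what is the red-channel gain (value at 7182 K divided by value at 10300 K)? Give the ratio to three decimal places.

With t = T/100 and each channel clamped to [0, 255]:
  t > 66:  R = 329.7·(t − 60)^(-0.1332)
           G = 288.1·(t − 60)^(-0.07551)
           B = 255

At 10300 K (t = 103):
  R = 329.7·(103 − 60)^(-0.1332) = 329.7·43^(-0.1332) = 329.7·0.60593 = 199.775.
At 7182 K (t = 71.82):
  R = 329.7·(71.82 − 60)^(-0.1332) = 329.7·11.82^(-0.1332) = 329.7·0.71966 = 237.272.
Gain = 237.272 / 199.775 = 1.1877 → 1.188.

1.188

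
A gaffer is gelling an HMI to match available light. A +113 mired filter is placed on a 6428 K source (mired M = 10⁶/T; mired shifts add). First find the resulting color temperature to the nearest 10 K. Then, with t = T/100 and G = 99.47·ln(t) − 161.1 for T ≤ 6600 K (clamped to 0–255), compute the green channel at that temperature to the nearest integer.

M_in = 10⁶/6428 = 155.57; M_out = 155.57 + (+113) = 268.57.
T_out = 10⁶/268.57 = 3723.4 K → 3720 K; t = 37.2.
G = 99.47·ln 37.2 − 161.1 = 99.47·3.6163 − 161.1 = 198.614.
Rounded: 199.

199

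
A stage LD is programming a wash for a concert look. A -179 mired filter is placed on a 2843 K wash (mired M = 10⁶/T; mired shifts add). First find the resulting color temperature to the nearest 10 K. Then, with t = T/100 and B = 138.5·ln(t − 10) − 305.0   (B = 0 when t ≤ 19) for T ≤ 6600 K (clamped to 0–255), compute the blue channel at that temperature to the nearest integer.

M_in = 10⁶/2843 = 351.74; M_out = 351.74 + (-179) = 172.74.
T_out = 10⁶/172.74 = 5789.0 K → 5790 K; t = 57.9.
B = 138.5·ln(57.9 − 10) − 305.0 = 138.5·ln 47.9 − 305.0 = 138.5·3.8691 − 305.0 = 230.872.
Rounded: 231.

231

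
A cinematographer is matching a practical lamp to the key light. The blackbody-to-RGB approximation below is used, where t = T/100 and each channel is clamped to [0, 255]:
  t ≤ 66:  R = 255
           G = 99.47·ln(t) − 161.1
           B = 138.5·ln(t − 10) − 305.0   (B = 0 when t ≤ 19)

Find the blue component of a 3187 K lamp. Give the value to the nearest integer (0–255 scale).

t = 3187/100 = 31.87; the t ≤ 66 branch applies.
B = 138.5·ln(31.87 − 10) − 305.0 = 138.5·ln 21.87 − 305.0 = 138.5·3.0851 − 305.0 = 122.289.
Rounded: 122.

122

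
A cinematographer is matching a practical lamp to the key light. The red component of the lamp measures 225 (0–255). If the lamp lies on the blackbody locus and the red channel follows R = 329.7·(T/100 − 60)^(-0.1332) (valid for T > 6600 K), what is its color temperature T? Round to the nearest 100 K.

7800 K

(t − 60)^(-0.1332) = 225/329.7 = 0.68244.
t − 60 = 0.68244^(1/-0.1332) = 0.68244^(-7.508) = 17.610, so t = 77.610.
T = 100·t = 7761 K → 7800 K to the nearest 100 K.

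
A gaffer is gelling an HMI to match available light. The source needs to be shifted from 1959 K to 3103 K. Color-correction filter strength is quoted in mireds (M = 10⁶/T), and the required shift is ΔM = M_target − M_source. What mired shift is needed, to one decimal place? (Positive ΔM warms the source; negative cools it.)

-188.2 mireds

M_source = 10⁶/1959 = 510.465; M_target = 10⁶/3103 = 322.269.
ΔM = 322.269 − 510.465 = -188.196 → -188.2 mireds, a cooling shift.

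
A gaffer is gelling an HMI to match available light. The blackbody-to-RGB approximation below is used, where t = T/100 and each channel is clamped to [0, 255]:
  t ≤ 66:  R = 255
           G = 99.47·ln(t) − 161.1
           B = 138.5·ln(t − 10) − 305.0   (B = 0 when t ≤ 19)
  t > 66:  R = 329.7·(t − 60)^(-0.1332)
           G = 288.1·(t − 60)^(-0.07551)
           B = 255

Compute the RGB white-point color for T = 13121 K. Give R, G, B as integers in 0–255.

R=187, G=209, B=255

t = 13121/100 = 131.21; the t > 66 branch applies.
R = 329.7·(131.21 − 60)^(-0.1332) = 329.7·71.21^(-0.1332) = 329.7·0.56655 = 186.793.
G = 288.1·(131.21 − 60)^(-0.07551) = 288.1·71.21^(-0.07551) = 288.1·0.72463 = 208.765.
B = 255 by definition for t > 66.
Rounded: (187, 209, 255).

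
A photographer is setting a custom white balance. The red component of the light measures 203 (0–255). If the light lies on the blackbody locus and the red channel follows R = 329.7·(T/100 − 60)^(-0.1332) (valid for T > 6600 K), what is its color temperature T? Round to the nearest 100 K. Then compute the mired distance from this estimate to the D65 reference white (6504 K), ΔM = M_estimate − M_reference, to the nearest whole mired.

-52 mireds

(t − 60)^(-0.1332) = 203/329.7 = 0.61571.
t − 60 = 0.61571^(1/-0.1332) = 0.61571^(-7.508) = 38.129, so t = 98.129.
T = 100·t = 9813 K → 9800 K to the nearest 100 K.
M_estimate = 10⁶/9800 = 102.04; M_reference = 10⁶/6504 = 153.75.
ΔM = 102.04 − 153.75 = -51.71 → -52 mireds.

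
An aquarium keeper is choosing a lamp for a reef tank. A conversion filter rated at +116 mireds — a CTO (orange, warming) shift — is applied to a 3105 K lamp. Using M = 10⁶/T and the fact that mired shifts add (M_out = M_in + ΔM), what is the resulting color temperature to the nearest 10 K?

2280 K

M_in = 10⁶/3105 = 322.06 mireds.
M_out = 322.06 + (+116) = 438.06 mireds.
T_out = 10⁶/438.06 = 2282.8 K → 2280 K.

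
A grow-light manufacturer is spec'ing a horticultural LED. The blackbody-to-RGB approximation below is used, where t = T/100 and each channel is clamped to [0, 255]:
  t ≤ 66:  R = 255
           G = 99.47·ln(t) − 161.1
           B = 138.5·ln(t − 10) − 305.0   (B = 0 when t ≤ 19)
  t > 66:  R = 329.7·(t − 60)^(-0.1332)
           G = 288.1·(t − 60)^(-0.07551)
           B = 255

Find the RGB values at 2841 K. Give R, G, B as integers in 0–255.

t = 2841/100 = 28.41; the t ≤ 66 branch applies.
R = 255 by definition for t ≤ 66.
G = 99.47·ln 28.41 − 161.1 = 99.47·3.3467 − 161.1 = 171.800.
B = 138.5·ln(28.41 − 10) − 305.0 = 138.5·ln 18.41 − 305.0 = 138.5·2.9129 − 305.0 = 98.436.
Rounded: (255, 172, 98).

R=255, G=172, B=98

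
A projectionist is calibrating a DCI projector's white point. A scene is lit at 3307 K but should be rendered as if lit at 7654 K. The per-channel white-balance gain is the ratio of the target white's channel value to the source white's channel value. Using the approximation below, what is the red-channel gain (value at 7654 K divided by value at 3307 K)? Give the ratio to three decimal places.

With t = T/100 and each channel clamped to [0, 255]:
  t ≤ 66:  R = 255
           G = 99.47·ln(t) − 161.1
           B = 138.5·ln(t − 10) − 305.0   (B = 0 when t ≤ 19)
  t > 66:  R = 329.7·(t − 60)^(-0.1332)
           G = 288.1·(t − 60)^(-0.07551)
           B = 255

At 3307 K (t = 33.07):
  R = 255 by definition for t ≤ 66.
At 7654 K (t = 76.54):
  R = 329.7·(76.54 − 60)^(-0.1332) = 329.7·16.54^(-0.1332) = 329.7·0.68816 = 226.887.
Gain = 226.887 / 255.000 = 0.8898 → 0.890.

0.890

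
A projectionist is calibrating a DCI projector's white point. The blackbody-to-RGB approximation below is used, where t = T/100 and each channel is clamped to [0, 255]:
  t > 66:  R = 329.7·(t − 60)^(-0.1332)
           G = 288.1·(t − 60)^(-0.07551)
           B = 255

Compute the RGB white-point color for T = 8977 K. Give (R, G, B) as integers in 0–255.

t = 8977/100 = 89.77; the t > 66 branch applies.
R = 329.7·(89.77 − 60)^(-0.1332) = 329.7·29.77^(-0.1332) = 329.7·0.63635 = 209.803.
G = 288.1·(89.77 − 60)^(-0.07551) = 288.1·29.77^(-0.07551) = 288.1·0.77395 = 222.976.
B = 255 by definition for t > 66.
Rounded: (210, 223, 255).

(210, 223, 255)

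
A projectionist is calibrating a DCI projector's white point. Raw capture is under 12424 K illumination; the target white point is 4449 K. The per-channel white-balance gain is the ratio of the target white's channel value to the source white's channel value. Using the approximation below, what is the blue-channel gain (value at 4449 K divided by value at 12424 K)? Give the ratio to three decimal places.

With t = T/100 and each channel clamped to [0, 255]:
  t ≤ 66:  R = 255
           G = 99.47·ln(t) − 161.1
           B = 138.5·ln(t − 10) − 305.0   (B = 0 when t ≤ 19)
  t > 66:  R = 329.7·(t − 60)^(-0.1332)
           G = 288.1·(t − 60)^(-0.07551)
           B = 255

At 12424 K (t = 124.24):
  B = 255 by definition for t > 66.
At 4449 K (t = 44.49):
  B = 138.5·ln(44.49 − 10) − 305.0 = 138.5·ln 34.49 − 305.0 = 138.5·3.5407 − 305.0 = 185.383.
Gain = 185.383 / 255.000 = 0.7270 → 0.727.

0.727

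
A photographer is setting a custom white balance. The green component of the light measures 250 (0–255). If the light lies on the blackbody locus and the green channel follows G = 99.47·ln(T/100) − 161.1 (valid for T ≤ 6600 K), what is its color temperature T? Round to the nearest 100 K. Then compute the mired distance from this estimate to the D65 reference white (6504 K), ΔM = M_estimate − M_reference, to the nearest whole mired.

ln t = (250 + 161.1) / 99.47 = 4.1329.
t = e^4.1329 = 62.359.
T = 100·t = 6236 K → 6200 K to the nearest 100 K.
M_estimate = 10⁶/6200 = 161.29; M_reference = 10⁶/6504 = 153.75.
ΔM = 161.29 − 153.75 = 7.54 → +8 mireds.

+8 mireds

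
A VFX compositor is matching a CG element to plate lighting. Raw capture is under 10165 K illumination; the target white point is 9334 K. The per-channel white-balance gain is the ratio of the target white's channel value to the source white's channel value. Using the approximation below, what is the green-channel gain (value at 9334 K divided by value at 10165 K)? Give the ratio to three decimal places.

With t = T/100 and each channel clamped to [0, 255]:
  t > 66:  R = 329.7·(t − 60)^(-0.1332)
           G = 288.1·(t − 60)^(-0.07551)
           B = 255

1.017

At 10165 K (t = 101.65):
  G = 288.1·(101.65 − 60)^(-0.07551) = 288.1·41.65^(-0.07551) = 288.1·0.75458 = 217.393.
At 9334 K (t = 93.34):
  G = 288.1·(93.34 − 60)^(-0.07551) = 288.1·33.34^(-0.07551) = 288.1·0.76736 = 221.077.
Gain = 221.077 / 217.393 = 1.0169 → 1.017.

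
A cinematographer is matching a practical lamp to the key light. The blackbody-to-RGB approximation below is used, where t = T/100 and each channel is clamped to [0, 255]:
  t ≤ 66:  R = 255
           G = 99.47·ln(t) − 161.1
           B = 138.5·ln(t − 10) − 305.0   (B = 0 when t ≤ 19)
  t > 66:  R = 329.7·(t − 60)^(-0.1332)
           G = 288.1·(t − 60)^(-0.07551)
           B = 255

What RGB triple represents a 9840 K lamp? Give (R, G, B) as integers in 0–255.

t = 9840/100 = 98.4; the t > 66 branch applies.
R = 329.7·(98.4 − 60)^(-0.1332) = 329.7·38.4^(-0.1332) = 329.7·0.61513 = 202.808.
G = 288.1·(98.4 − 60)^(-0.07551) = 288.1·38.4^(-0.07551) = 288.1·0.75922 = 218.731.
B = 255 by definition for t > 66.
Rounded: (203, 219, 255).

(203, 219, 255)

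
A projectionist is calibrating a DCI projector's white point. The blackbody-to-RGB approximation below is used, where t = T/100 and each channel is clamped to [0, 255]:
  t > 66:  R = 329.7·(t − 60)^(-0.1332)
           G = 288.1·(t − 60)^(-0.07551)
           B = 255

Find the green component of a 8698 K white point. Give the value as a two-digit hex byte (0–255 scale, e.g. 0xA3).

t = 8698/100 = 86.98; the t > 66 branch applies.
G = 288.1·(86.98 − 60)^(-0.07551) = 288.1·26.98^(-0.07551) = 288.1·0.77973 = 224.639.
Rounded: 225; in hex, 0xE1.

0xE1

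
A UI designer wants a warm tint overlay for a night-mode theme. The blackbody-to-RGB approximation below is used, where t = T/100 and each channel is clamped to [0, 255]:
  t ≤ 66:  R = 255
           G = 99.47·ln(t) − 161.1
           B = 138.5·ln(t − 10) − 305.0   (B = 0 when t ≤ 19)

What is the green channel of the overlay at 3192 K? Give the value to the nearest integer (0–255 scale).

183

t = 3192/100 = 31.92; the t ≤ 66 branch applies.
G = 99.47·ln 31.92 − 161.1 = 99.47·3.4632 − 161.1 = 183.388.
Rounded: 183.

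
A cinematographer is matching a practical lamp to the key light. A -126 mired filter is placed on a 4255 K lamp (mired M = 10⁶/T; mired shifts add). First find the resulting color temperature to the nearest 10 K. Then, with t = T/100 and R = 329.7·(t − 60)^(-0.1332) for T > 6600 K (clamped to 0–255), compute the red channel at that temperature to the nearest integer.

208

M_in = 10⁶/4255 = 235.02; M_out = 235.02 + (-126) = 109.02.
T_out = 10⁶/109.02 = 9172.8 K → 9170 K; t = 91.7.
R = 329.7·(91.7 − 60)^(-0.1332) = 329.7·31.7^(-0.1332) = 329.7·0.63104 = 208.055.
Rounded: 208.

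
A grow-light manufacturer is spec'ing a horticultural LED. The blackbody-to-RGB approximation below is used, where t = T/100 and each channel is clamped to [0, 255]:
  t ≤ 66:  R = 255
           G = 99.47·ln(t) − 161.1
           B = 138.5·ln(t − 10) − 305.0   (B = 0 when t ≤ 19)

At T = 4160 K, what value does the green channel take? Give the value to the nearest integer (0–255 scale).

t = 4160/100 = 41.6; the t ≤ 66 branch applies.
G = 99.47·ln 41.6 − 161.1 = 99.47·3.7281 − 161.1 = 209.734.
Rounded: 210.

210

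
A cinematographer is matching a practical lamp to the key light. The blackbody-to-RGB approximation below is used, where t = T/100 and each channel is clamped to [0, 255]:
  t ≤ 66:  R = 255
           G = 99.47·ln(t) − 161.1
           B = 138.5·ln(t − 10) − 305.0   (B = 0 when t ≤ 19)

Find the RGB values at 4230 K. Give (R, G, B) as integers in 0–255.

t = 4230/100 = 42.3; the t ≤ 66 branch applies.
R = 255 by definition for t ≤ 66.
G = 99.47·ln 42.3 − 161.1 = 99.47·3.7448 − 161.1 = 211.394.
B = 138.5·ln(42.3 − 10) − 305.0 = 138.5·ln 32.3 − 305.0 = 138.5·3.4751 − 305.0 = 176.297.
Rounded: (255, 211, 176).

(255, 211, 176)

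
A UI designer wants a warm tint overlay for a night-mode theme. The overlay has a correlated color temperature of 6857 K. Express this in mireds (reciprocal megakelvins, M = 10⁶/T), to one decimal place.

M = 10⁶ / 6857 = 145.836 → 145.8 mireds.

145.8 mireds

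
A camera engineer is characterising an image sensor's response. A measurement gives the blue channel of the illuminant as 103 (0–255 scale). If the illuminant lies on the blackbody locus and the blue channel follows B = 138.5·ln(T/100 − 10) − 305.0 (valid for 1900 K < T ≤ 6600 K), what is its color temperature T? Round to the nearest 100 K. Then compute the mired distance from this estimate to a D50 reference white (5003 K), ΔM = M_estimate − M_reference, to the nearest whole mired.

ln(t − 10) = (103 + 305.0) / 138.5 = 2.9458.
t − 10 = e^2.9458 = 19.027, so t = 29.027.
T = 100·t = 2903 K → 2900 K to the nearest 100 K.
M_estimate = 10⁶/2900 = 344.83; M_reference = 10⁶/5003 = 199.88.
ΔM = 344.83 − 199.88 = 144.95 → +145 mireds.

+145 mireds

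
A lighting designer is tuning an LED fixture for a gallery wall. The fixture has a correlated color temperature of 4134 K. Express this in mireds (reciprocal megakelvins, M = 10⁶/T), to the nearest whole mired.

M = 10⁶ / 4134 = 241.896 → 242 mireds.

242 mireds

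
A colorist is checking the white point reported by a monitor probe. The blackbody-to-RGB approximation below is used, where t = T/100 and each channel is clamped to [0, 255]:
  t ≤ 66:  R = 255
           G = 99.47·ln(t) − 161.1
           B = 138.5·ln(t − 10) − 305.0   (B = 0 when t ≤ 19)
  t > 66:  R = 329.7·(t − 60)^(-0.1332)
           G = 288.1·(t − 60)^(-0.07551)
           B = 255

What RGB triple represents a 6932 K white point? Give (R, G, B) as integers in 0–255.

(245, 243, 255)

t = 6932/100 = 69.32; the t > 66 branch applies.
R = 329.7·(69.32 − 60)^(-0.1332) = 329.7·9.32^(-0.1332) = 329.7·0.74280 = 244.902.
G = 288.1·(69.32 − 60)^(-0.07551) = 288.1·9.32^(-0.07551) = 288.1·0.84489 = 243.412.
B = 255 by definition for t > 66.
Rounded: (245, 243, 255).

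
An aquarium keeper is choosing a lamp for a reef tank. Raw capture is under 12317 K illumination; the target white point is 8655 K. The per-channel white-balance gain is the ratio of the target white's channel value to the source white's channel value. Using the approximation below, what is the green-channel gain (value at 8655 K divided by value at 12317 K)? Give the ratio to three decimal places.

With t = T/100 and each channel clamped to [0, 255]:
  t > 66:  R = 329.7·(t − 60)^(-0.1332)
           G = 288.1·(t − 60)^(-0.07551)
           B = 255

1.068

At 12317 K (t = 123.17):
  G = 288.1·(123.17 − 60)^(-0.07551) = 288.1·63.17^(-0.07551) = 288.1·0.73121 = 210.662.
At 8655 K (t = 86.55):
  G = 288.1·(86.55 − 60)^(-0.07551) = 288.1·26.55^(-0.07551) = 288.1·0.78067 = 224.912.
Gain = 224.912 / 210.662 = 1.0676 → 1.068.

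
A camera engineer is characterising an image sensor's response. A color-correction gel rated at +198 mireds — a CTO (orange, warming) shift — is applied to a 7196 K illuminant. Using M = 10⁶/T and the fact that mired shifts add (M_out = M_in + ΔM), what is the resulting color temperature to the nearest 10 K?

2970 K

M_in = 10⁶/7196 = 138.97 mireds.
M_out = 138.97 + (+198) = 336.97 mireds.
T_out = 10⁶/336.97 = 2967.7 K → 2970 K.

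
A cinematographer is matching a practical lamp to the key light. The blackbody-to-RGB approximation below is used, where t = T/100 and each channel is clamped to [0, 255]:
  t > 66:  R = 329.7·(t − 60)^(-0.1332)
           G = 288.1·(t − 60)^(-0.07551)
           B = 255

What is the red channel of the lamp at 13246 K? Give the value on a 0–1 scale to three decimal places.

0.731

t = 13246/100 = 132.46; the t > 66 branch applies.
R = 329.7·(132.46 − 60)^(-0.1332) = 329.7·72.46^(-0.1332) = 329.7·0.56524 = 186.360.
On a 0–1 scale: 186.360/255 = 0.7308 → 0.731.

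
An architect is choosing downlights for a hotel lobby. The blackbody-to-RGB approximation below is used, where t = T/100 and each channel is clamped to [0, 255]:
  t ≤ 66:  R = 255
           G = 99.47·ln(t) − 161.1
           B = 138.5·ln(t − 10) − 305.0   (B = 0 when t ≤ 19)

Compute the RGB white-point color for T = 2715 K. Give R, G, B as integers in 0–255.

t = 2715/100 = 27.15; the t ≤ 66 branch applies.
R = 255 by definition for t ≤ 66.
G = 99.47·ln 27.15 − 161.1 = 99.47·3.3014 − 161.1 = 167.288.
B = 138.5·ln(27.15 − 10) − 305.0 = 138.5·ln 17.15 − 305.0 = 138.5·2.8420 − 305.0 = 88.617.
Rounded: (255, 167, 89).

R=255, G=167, B=89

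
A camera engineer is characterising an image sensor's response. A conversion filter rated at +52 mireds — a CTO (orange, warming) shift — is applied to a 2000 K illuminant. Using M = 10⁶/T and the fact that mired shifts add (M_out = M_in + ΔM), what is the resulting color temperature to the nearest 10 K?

1810 K

M_in = 10⁶/2000 = 500.00 mireds.
M_out = 500.00 + (+52) = 552.00 mireds.
T_out = 10⁶/552.00 = 1811.6 K → 1810 K.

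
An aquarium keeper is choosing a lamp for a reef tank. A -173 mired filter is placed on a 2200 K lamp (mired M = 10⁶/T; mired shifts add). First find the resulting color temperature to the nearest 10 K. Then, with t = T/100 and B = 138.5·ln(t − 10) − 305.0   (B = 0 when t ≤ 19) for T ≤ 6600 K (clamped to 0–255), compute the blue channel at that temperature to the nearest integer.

M_in = 10⁶/2200 = 454.55; M_out = 454.55 + (-173) = 281.55.
T_out = 10⁶/281.55 = 3551.8 K → 3550 K; t = 35.5.
B = 138.5·ln(35.5 − 10) − 305.0 = 138.5·ln 25.5 − 305.0 = 138.5·3.2387 − 305.0 = 143.557.
Rounded: 144.

144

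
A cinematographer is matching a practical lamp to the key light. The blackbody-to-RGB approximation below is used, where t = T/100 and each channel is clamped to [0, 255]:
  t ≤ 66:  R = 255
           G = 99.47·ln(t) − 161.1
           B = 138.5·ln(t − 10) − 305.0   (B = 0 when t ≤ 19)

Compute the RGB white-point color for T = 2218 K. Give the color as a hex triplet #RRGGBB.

t = 2218/100 = 22.18; the t ≤ 66 branch applies.
R = 255 by definition for t ≤ 66.
G = 99.47·ln 22.18 − 161.1 = 99.47·3.0992 − 161.1 = 147.177.
B = 138.5·ln(22.18 − 10) − 305.0 = 138.5·ln 12.18 − 305.0 = 138.5·2.4998 − 305.0 = 41.222.
Rounded: (255, 147, 41).
In hex: #FF9329.

#FF9329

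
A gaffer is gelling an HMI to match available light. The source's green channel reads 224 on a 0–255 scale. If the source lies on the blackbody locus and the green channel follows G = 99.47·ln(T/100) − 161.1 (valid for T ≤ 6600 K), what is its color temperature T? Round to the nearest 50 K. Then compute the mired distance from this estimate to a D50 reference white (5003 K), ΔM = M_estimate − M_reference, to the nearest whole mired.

ln t = (224 + 161.1) / 99.47 = 3.8715.
t = e^3.8715 = 48.015.
T = 100·t = 4802 K → 4800 K to the nearest 50 K.
M_estimate = 10⁶/4800 = 208.33; M_reference = 10⁶/5003 = 199.88.
ΔM = 208.33 − 199.88 = 8.45 → +8 mireds.

+8 mireds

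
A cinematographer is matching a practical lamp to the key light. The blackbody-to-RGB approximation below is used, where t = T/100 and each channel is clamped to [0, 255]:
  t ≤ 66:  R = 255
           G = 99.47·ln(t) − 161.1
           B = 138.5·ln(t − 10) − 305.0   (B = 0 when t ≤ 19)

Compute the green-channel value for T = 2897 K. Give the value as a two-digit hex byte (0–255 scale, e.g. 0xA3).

0xAE

t = 2897/100 = 28.97; the t ≤ 66 branch applies.
G = 99.47·ln 28.97 − 161.1 = 99.47·3.3663 − 161.1 = 173.742.
Rounded: 174; in hex, 0xAE.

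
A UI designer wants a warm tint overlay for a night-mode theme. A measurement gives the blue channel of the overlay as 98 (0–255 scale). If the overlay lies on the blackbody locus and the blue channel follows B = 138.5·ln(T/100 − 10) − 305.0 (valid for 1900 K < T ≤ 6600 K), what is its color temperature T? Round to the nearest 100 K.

2800 K

ln(t − 10) = (98 + 305.0) / 138.5 = 2.9097.
t − 10 = e^2.9097 = 18.352, so t = 28.352.
T = 100·t = 2835 K → 2800 K to the nearest 100 K.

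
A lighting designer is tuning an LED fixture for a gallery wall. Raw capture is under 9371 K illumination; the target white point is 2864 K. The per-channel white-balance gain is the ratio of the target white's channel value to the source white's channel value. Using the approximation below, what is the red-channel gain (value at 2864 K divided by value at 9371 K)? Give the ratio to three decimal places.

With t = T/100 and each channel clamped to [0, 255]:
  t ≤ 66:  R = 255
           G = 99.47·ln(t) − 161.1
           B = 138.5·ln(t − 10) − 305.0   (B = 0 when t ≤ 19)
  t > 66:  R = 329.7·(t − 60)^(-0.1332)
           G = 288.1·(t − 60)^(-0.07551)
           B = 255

At 9371 K (t = 93.71):
  R = 329.7·(93.71 − 60)^(-0.1332) = 329.7·33.71^(-0.1332) = 329.7·0.62590 = 206.358.
At 2864 K (t = 28.64):
  R = 255 by definition for t ≤ 66.
Gain = 255.000 / 206.358 = 1.2357 → 1.236.

1.236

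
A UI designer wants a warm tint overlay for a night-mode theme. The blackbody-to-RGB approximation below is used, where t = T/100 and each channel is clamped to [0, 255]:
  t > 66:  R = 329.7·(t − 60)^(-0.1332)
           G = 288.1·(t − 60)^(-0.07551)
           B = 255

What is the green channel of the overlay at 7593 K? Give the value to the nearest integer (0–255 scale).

234

t = 7593/100 = 75.93; the t > 66 branch applies.
G = 288.1·(75.93 − 60)^(-0.07551) = 288.1·15.93^(-0.07551) = 288.1·0.81137 = 233.757.
Rounded: 234.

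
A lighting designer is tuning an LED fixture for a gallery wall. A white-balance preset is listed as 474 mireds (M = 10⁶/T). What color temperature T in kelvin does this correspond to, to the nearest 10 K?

T = 10⁶ / 474 = 2109.70 K → 2110 K.

2110 K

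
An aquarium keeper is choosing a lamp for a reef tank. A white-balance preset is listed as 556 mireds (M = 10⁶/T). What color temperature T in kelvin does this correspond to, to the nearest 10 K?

T = 10⁶ / 556 = 1798.56 K → 1800 K.

1800 K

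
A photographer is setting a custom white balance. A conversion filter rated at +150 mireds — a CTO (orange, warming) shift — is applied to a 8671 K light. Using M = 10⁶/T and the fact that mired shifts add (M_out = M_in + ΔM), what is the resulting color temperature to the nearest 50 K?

M_in = 10⁶/8671 = 115.33 mireds.
M_out = 115.33 + (+150) = 265.33 mireds.
T_out = 10⁶/265.33 = 3768.9 K → 3750 K.

3750 K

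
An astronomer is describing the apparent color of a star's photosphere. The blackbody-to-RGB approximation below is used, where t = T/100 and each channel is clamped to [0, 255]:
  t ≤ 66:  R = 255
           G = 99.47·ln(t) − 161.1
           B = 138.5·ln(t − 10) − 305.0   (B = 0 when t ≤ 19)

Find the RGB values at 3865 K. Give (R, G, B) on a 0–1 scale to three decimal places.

(1.000, 0.794, 0.626)

t = 3865/100 = 38.65; the t ≤ 66 branch applies.
R = 255 by definition for t ≤ 66.
G = 99.47·ln 38.65 − 161.1 = 99.47·3.6545 − 161.1 = 202.418.
B = 138.5·ln(38.65 − 10) − 305.0 = 138.5·ln 28.65 − 305.0 = 138.5·3.3552 − 305.0 = 159.689.
Dividing each by 255: (1.0000, 0.7938, 0.6262) → (1.000, 0.794, 0.626).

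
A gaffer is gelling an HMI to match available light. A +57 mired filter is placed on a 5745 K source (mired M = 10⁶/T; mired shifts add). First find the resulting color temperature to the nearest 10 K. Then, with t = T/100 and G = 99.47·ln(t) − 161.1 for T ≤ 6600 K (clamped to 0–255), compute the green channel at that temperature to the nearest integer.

214

M_in = 10⁶/5745 = 174.06; M_out = 174.06 + (+57) = 231.06.
T_out = 10⁶/231.06 = 4327.8 K → 4330 K; t = 43.3.
G = 99.47·ln 43.3 − 161.1 = 99.47·3.7682 − 161.1 = 213.718.
Rounded: 214.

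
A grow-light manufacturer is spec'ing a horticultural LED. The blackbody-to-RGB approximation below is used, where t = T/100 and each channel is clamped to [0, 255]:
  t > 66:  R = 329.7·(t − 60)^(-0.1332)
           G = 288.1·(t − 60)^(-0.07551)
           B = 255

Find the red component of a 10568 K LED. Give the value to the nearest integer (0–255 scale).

t = 10568/100 = 105.68; the t > 66 branch applies.
R = 329.7·(105.68 − 60)^(-0.1332) = 329.7·45.68^(-0.1332) = 329.7·0.60107 = 198.173.
Rounded: 198.

198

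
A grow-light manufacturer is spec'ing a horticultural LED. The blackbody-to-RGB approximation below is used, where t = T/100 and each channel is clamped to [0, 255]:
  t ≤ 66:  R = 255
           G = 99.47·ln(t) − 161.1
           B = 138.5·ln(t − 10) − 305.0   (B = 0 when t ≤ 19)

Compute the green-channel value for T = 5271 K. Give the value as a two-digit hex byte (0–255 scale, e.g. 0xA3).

0xE9

t = 5271/100 = 52.71; the t ≤ 66 branch applies.
G = 99.47·ln 52.71 − 161.1 = 99.47·3.9648 − 161.1 = 233.279.
Rounded: 233; in hex, 0xE9.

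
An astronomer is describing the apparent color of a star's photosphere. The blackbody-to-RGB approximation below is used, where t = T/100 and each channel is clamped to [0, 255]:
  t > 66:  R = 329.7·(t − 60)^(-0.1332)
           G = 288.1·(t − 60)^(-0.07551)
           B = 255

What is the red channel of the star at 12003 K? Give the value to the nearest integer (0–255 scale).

t = 12003/100 = 120.03; the t > 66 branch applies.
R = 329.7·(120.03 − 60)^(-0.1332) = 329.7·60.03^(-0.1332) = 329.7·0.57959 = 191.091.
Rounded: 191.

191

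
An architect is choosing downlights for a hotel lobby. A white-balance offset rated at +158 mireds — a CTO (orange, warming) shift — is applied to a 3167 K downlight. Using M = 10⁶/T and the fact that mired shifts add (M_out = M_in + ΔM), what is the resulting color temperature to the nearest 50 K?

M_in = 10⁶/3167 = 315.76 mireds.
M_out = 315.76 + (+158) = 473.76 mireds.
T_out = 10⁶/473.76 = 2110.8 K → 2100 K.

2100 K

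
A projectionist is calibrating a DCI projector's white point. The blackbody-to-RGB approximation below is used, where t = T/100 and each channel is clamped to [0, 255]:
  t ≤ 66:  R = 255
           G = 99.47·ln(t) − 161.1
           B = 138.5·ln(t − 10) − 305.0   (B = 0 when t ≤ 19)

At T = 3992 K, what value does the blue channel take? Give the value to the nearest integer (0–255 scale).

t = 3992/100 = 39.92; the t ≤ 66 branch applies.
B = 138.5·ln(39.92 − 10) − 305.0 = 138.5·ln 29.92 − 305.0 = 138.5·3.3985 − 305.0 = 165.696.
Rounded: 166.

166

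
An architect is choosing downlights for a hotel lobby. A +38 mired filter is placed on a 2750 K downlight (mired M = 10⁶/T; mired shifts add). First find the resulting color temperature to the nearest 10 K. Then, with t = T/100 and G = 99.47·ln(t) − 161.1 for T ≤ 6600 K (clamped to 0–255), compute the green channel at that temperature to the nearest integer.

M_in = 10⁶/2750 = 363.64; M_out = 363.64 + (+38) = 401.64.
T_out = 10⁶/401.64 = 2489.8 K → 2490 K; t = 24.9.
G = 99.47·ln 24.9 − 161.1 = 99.47·3.2149 − 161.1 = 158.683.
Rounded: 159.

159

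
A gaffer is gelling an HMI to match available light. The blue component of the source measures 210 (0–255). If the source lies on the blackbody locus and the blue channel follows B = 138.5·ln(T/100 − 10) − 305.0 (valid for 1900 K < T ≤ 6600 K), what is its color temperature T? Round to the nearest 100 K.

5100 K

ln(t − 10) = (210 + 305.0) / 138.5 = 3.7184.
t − 10 = e^3.7184 = 41.199, so t = 51.199.
T = 100·t = 5120 K → 5100 K to the nearest 100 K.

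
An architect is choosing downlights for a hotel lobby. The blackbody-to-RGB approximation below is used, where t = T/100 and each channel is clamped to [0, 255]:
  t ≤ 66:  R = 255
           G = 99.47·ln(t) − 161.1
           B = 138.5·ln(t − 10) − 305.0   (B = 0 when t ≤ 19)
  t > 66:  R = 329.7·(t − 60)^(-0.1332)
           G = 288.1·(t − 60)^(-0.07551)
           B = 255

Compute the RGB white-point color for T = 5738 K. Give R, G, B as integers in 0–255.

t = 5738/100 = 57.38; the t ≤ 66 branch applies.
R = 255 by definition for t ≤ 66.
G = 99.47·ln 57.38 − 161.1 = 99.47·4.0497 − 161.1 = 241.723.
B = 138.5·ln(57.38 − 10) − 305.0 = 138.5·ln 47.38 − 305.0 = 138.5·3.8582 − 305.0 = 229.361.
Rounded: (255, 242, 229).

R=255, G=242, B=229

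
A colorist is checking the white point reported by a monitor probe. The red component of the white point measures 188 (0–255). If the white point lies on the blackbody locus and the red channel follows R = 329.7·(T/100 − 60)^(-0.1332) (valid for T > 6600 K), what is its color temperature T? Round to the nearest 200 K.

12800 K

(t − 60)^(-0.1332) = 188/329.7 = 0.57022.
t − 60 = 0.57022^(1/-0.1332) = 0.57022^(-7.508) = 67.848, so t = 127.848.
T = 100·t = 12785 K → 12800 K to the nearest 200 K.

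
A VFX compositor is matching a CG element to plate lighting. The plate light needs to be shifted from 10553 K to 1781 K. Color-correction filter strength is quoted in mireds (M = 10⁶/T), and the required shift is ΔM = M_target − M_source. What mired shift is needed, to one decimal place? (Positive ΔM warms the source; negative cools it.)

+466.7 mireds

M_source = 10⁶/10553 = 94.760; M_target = 10⁶/1781 = 561.482.
ΔM = 561.482 − 94.760 = 466.723 → +466.7 mireds, a warming shift.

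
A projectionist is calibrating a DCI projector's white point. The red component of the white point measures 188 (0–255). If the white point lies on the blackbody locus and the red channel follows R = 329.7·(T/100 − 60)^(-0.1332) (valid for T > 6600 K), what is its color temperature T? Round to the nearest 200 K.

(t − 60)^(-0.1332) = 188/329.7 = 0.57022.
t − 60 = 0.57022^(1/-0.1332) = 0.57022^(-7.508) = 67.848, so t = 127.848.
T = 100·t = 12785 K → 12800 K to the nearest 200 K.

12800 K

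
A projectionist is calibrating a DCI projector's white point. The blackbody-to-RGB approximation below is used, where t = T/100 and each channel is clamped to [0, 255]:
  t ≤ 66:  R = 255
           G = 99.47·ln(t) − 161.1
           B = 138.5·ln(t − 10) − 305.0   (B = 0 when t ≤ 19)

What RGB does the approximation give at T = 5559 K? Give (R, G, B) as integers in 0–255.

t = 5559/100 = 55.59; the t ≤ 66 branch applies.
R = 255 by definition for t ≤ 66.
G = 99.47·ln 55.59 − 161.1 = 99.47·4.0180 − 161.1 = 238.571.
B = 138.5·ln(55.59 − 10) − 305.0 = 138.5·ln 45.59 − 305.0 = 138.5·3.8197 − 305.0 = 224.027.
Rounded: (255, 239, 224).

(255, 239, 224)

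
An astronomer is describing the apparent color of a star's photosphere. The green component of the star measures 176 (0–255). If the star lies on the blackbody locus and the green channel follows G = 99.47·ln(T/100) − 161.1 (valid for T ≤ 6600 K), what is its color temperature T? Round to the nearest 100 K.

3000 K

ln t = (176 + 161.1) / 99.47 = 3.3890.
t = e^3.3890 = 29.635.
T = 100·t = 2964 K → 3000 K to the nearest 100 K.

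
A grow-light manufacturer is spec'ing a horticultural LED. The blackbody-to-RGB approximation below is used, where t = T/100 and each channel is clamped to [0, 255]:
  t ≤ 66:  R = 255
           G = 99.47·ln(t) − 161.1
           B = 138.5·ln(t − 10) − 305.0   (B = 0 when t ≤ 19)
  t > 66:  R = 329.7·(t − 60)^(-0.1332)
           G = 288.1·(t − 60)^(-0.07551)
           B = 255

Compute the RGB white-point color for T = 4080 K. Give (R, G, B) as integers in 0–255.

t = 4080/100 = 40.8; the t ≤ 66 branch applies.
R = 255 by definition for t ≤ 66.
G = 99.47·ln 40.8 − 161.1 = 99.47·3.7087 − 161.1 = 207.803.
B = 138.5·ln(40.8 − 10) − 305.0 = 138.5·ln 30.8 − 305.0 = 138.5·3.4275 − 305.0 = 169.711.
Rounded: (255, 208, 170).

(255, 208, 170)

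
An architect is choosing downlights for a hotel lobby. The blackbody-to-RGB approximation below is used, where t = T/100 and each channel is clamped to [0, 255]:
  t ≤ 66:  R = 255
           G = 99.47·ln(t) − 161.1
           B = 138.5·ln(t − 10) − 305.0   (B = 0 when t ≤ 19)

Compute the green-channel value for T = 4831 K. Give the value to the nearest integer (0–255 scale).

225

t = 4831/100 = 48.31; the t ≤ 66 branch applies.
G = 99.47·ln 48.31 − 161.1 = 99.47·3.8776 − 161.1 = 224.609.
Rounded: 225.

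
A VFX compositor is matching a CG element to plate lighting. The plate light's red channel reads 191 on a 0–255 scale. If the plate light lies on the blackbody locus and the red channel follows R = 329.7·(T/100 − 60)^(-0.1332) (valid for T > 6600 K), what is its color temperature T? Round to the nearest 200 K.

12000 K

(t − 60)^(-0.1332) = 191/329.7 = 0.57931.
t − 60 = 0.57931^(1/-0.1332) = 0.57931^(-7.508) = 60.245, so t = 120.245.
T = 100·t = 12025 K → 12000 K to the nearest 200 K.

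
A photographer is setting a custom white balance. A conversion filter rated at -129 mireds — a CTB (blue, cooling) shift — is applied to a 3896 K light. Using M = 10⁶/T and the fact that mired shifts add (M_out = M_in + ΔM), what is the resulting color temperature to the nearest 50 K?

7850 K

M_in = 10⁶/3896 = 256.67 mireds.
M_out = 256.67 + (-129) = 127.67 mireds.
T_out = 10⁶/127.67 = 7832.5 K → 7850 K.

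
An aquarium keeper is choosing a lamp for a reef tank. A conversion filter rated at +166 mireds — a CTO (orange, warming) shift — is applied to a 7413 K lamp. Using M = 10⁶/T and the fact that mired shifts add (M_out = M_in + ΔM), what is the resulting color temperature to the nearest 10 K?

3320 K

M_in = 10⁶/7413 = 134.90 mireds.
M_out = 134.90 + (+166) = 300.90 mireds.
T_out = 10⁶/300.90 = 3323.4 K → 3320 K.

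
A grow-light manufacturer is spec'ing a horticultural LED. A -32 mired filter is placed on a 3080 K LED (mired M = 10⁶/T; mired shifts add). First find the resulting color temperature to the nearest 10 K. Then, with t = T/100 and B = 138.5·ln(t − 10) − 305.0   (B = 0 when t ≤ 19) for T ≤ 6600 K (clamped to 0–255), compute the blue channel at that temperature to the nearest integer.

136

M_in = 10⁶/3080 = 324.68; M_out = 324.68 + (-32) = 292.68.
T_out = 10⁶/292.68 = 3416.8 K → 3420 K; t = 34.2.
B = 138.5·ln(34.2 − 10) − 305.0 = 138.5·ln 24.2 − 305.0 = 138.5·3.1864 − 305.0 = 136.310.
Rounded: 136.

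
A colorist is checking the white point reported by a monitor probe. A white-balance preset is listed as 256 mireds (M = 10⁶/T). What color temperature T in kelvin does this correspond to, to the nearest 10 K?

3910 K

T = 10⁶ / 256 = 3906.25 K → 3910 K.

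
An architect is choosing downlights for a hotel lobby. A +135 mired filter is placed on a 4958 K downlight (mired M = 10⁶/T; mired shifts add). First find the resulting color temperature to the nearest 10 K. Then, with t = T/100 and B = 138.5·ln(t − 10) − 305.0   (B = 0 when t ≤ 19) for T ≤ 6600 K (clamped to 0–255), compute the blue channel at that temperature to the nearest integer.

M_in = 10⁶/4958 = 201.69; M_out = 201.69 + (+135) = 336.69.
T_out = 10⁶/336.69 = 2970.1 K → 2970 K; t = 29.7.
B = 138.5·ln(29.7 − 10) − 305.0 = 138.5·ln 19.7 − 305.0 = 138.5·2.9806 − 305.0 = 107.816.
Rounded: 108.

108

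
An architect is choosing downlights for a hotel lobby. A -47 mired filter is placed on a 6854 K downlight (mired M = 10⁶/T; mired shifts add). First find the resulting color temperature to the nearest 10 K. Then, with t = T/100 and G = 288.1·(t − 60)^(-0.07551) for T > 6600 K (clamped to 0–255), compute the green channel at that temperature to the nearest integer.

218

M_in = 10⁶/6854 = 145.90; M_out = 145.90 + (-47) = 98.90.
T_out = 10⁶/98.90 = 10111.2 K → 10110 K; t = 101.1.
G = 288.1·(101.1 − 60)^(-0.07551) = 288.1·41.1^(-0.07551) = 288.1·0.75533 = 217.612.
Rounded: 218.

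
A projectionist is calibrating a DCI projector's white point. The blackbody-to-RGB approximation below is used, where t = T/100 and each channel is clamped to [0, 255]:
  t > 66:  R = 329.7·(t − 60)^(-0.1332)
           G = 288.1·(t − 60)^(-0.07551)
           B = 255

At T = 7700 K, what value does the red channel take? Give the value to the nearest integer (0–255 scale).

226

t = 7700/100 = 77; the t > 66 branch applies.
R = 329.7·(77 − 60)^(-0.1332) = 329.7·17^(-0.1332) = 329.7·0.68565 = 226.060.
Rounded: 226.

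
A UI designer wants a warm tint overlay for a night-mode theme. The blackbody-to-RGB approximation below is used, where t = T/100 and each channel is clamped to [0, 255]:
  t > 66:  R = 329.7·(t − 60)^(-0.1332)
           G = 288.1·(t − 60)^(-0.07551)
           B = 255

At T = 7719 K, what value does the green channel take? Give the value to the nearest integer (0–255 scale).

232

t = 7719/100 = 77.19; the t > 66 branch applies.
G = 288.1·(77.19 − 60)^(-0.07551) = 288.1·17.19^(-0.07551) = 288.1·0.80672 = 232.417.
Rounded: 232.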